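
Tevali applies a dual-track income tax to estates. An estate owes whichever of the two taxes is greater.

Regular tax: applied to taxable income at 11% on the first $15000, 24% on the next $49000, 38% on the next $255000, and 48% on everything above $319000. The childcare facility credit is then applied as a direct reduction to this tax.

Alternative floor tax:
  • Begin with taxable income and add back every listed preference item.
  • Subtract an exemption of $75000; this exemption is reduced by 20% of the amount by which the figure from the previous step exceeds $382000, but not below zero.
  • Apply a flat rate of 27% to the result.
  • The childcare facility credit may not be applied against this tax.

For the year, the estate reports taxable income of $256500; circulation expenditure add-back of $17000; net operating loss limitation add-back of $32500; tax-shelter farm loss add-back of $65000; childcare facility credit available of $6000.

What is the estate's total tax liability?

$80560

Regular tax:
  $15000 × 11% = $1650
  $49000 × 24% = $11760
  $192500 × 38% = $73150
  → $86560
  Less childcare facility credit $6000 → $80560

Alternative floor tax:
  Adjusted income: $256500 + $17000 + $32500 + $65000 = $371000
  Exemption: $371000 ≤ $382000, so full $75000 applies
  Base: $371000 − $75000 = $296000
  $296000 × 27% = $79920

$80560 > $79920, so the regular tax governs.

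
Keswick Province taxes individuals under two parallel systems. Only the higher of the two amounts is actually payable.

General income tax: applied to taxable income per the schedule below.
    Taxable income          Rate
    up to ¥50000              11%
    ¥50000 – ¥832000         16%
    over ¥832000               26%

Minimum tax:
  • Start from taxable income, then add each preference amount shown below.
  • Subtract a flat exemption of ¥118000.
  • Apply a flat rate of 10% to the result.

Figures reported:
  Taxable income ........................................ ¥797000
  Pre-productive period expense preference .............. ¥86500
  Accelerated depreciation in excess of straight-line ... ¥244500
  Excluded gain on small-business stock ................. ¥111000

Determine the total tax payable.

Minimum tax:
  Adjusted income: ¥797000 + ¥86500 + ¥244500 + ¥111000 = ¥1239000
  Less exemption ¥118000 → base ¥1121000
  ¥1121000 × 10% = ¥112100

General income tax:
  ¥50000 × 11% = ¥5500
  ¥747000 × 16% = ¥119520
  → ¥125020

¥125020 > ¥112100, so the general income tax governs.

¥125020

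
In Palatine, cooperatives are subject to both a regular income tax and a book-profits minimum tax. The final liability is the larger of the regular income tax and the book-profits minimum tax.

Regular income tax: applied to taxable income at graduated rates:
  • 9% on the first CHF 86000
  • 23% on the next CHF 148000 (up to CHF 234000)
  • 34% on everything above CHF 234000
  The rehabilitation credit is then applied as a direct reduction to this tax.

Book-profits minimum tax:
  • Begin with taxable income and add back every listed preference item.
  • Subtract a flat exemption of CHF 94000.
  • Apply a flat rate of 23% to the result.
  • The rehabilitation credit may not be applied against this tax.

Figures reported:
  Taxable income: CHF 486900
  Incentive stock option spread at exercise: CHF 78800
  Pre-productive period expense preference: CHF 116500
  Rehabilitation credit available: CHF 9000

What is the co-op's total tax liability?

CHF 135286

Regular income tax:
  CHF 86000 × 9% = CHF 7740
  CHF 148000 × 23% = CHF 34040
  CHF 252900 × 34% = CHF 85986
  → CHF 127766
  Less rehabilitation credit CHF 9000 → CHF 118766

Book-profits minimum tax:
  Adjusted income: CHF 486900 + CHF 78800 + CHF 116500 = CHF 682200
  Less exemption CHF 94000 → base CHF 588200
  CHF 588200 × 23% = CHF 135286

CHF 135286 > CHF 118766, so the book-profits minimum tax is the binding amount.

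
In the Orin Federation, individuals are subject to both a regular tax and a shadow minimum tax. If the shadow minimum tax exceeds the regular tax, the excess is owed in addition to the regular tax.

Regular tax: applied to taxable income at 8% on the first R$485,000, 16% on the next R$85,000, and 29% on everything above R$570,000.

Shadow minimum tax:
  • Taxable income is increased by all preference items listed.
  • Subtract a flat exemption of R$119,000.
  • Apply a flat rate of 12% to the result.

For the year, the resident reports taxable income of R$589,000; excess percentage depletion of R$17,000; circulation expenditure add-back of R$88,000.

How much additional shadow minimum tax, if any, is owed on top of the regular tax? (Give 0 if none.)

R$11,090

Shadow minimum tax:
  Adjusted income: R$589,000 + R$17,000 + R$88,000 = R$694,000
  Less exemption R$119,000 → base R$575,000
  R$575,000 × 12% = R$69,000

Regular tax:
  R$485,000 × 8% = R$38,800
  R$85,000 × 16% = R$13,600
  R$19,000 × 29% = R$5,510
  → R$57,910

Excess of shadow minimum tax over regular tax: R$69,000 − R$57,910 = R$11,090.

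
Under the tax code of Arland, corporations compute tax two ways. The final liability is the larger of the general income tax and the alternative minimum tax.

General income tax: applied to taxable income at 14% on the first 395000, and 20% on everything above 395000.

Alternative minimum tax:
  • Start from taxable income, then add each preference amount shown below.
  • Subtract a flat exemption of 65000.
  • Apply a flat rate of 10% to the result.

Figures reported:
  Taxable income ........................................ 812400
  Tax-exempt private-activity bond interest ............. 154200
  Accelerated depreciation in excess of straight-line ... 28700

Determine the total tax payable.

138780

Alternative minimum tax:
  Adjusted income: 812400 + 154200 + 28700 = 995300
  Less exemption 65000 → base 930300
  930300 × 10% = 93030

General income tax:
  395000 × 14% = 55300
  417400 × 20% = 83480
  → 138780

138780 > 93030, so the general income tax governs.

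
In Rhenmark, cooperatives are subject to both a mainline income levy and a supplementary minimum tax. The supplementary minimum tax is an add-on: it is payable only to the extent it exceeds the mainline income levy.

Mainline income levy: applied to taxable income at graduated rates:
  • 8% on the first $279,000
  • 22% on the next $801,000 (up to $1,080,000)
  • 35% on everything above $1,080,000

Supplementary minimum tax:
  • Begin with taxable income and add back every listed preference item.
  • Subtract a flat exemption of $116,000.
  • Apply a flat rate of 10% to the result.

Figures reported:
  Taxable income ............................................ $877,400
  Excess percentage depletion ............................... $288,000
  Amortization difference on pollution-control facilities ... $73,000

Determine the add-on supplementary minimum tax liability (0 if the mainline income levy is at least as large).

Mainline income levy:
  $279,000 × 8% = $22,320
  $598,400 × 22% = $131,648
  → $153,968

Supplementary minimum tax:
  Adjusted income: $877,400 + $288,000 + $73,000 = $1,238,400
  Less exemption $116,000 → base $1,122,400
  $1,122,400 × 10% = $112,240

$112,240 ≤ $153,968, so no add-on is due.

$0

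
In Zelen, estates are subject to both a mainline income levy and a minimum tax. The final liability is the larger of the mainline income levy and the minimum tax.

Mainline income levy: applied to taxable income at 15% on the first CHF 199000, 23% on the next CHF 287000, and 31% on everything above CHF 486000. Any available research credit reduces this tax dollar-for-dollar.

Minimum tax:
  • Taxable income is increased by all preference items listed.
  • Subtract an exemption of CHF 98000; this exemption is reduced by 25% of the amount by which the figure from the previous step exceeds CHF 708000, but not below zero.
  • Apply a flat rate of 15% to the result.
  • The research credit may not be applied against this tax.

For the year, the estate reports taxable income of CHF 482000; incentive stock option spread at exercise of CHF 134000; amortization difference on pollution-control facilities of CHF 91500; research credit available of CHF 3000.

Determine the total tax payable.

CHF 91940

Mainline income levy:
  CHF 199000 × 15% = CHF 29850
  CHF 283000 × 23% = CHF 65090
  → CHF 94940
  Less research credit CHF 3000 → CHF 91940

Minimum tax:
  Adjusted income: CHF 482000 + CHF 134000 + CHF 91500 = CHF 707500
  Exemption: CHF 707500 ≤ CHF 708000, so full CHF 98000 applies
  Base: CHF 707500 − CHF 98000 = CHF 609500
  CHF 609500 × 15% = CHF 91425

CHF 91940 > CHF 91425, so the mainline income levy governs.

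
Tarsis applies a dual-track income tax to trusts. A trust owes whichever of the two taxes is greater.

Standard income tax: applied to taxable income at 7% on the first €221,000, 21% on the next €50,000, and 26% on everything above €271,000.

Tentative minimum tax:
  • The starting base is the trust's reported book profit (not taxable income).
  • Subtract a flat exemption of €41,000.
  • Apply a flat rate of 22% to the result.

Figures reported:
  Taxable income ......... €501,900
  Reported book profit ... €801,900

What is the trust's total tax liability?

€167,398

Tentative minimum tax:
  Base (reported book profit): €801,900
  Less exemption €41,000 → base €760,900
  €760,900 × 22% = €167,398

Standard income tax:
  €221,000 × 7% = €15,470
  €50,000 × 21% = €10,500
  €230,900 × 26% = €60,034
  → €86,004

€167,398 > €86,004, so the tentative minimum tax is the binding amount.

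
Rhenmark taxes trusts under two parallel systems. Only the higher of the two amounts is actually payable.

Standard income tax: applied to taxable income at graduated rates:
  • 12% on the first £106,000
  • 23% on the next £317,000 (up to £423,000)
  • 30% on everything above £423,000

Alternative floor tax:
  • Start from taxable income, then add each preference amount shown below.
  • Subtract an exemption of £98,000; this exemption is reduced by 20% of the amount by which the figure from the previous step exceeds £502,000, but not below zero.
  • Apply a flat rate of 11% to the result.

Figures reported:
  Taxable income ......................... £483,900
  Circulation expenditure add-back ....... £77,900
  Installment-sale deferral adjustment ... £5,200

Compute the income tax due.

Standard income tax:
  £106,000 × 12% = £12,720
  £317,000 × 23% = £72,910
  £60,900 × 30% = £18,270
  → £103,900

Alternative floor tax:
  Adjusted income: £483,900 + £77,900 + £5,200 = £567,000
  Exemption: £98,000 − 20% × (£567,000 − £502,000) = £98,000 − £13,000 = £85,000
  Base: £567,000 − £85,000 = £482,000
  £482,000 × 11% = £53,020

£103,900 > £53,020, so the standard income tax governs.

£103,900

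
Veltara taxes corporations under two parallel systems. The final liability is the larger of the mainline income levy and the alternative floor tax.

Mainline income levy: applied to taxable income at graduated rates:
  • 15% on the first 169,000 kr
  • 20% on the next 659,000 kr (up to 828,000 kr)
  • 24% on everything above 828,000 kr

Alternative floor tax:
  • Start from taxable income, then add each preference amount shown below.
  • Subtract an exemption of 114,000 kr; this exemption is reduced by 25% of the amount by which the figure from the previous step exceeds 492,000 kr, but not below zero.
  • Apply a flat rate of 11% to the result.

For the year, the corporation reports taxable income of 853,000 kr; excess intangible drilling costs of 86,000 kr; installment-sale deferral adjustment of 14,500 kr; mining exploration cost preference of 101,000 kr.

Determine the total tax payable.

Alternative floor tax:
  Adjusted income: 853,000 kr + 86,000 kr + 14,500 kr + 101,000 kr = 1,054,500 kr
  Exemption: 25% × (1,054,500 kr − 492,000 kr) = 140,625 kr ≥ 114,000 kr, so the exemption is fully phased out
  Base: 1,054,500 kr − 0 kr = 1,054,500 kr
  1,054,500 kr × 11% = 115,995 kr

Mainline income levy:
  169,000 kr × 15% = 25,350 kr
  659,000 kr × 20% = 131,800 kr
  25,000 kr × 24% = 6,000 kr
  → 163,150 kr

163,150 kr > 115,995 kr, so the mainline income levy governs.

163,150 kr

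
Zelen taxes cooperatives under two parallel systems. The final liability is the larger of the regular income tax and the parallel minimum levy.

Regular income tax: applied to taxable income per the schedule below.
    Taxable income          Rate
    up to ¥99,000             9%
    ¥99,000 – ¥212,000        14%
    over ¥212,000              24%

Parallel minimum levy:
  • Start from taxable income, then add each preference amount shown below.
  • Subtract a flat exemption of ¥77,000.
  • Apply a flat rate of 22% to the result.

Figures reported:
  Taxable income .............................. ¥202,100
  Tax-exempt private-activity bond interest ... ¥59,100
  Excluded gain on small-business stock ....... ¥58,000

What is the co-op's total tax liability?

Regular income tax:
  ¥99,000 × 9% = ¥8,910
  ¥103,100 × 14% = ¥14,434
  → ¥23,344

Parallel minimum levy:
  Adjusted income: ¥202,100 + ¥59,100 + ¥58,000 = ¥319,200
  Less exemption ¥77,000 → base ¥242,200
  ¥242,200 × 22% = ¥53,284

¥53,284 > ¥23,344, so the parallel minimum levy is the binding amount.

¥53,284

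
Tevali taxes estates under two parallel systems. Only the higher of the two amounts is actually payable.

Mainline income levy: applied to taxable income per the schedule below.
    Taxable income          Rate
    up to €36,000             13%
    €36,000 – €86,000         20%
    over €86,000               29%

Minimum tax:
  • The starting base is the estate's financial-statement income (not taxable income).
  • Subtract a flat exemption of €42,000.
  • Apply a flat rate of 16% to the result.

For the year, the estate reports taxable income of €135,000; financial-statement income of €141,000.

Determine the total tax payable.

Minimum tax:
  Base (financial-statement income): €141,000
  Less exemption €42,000 → base €99,000
  €99,000 × 16% = €15,840

Mainline income levy:
  €36,000 × 13% = €4,680
  €50,000 × 20% = €10,000
  €49,000 × 29% = €14,210
  → €28,890

€28,890 > €15,840, so the mainline income levy governs.

€28,890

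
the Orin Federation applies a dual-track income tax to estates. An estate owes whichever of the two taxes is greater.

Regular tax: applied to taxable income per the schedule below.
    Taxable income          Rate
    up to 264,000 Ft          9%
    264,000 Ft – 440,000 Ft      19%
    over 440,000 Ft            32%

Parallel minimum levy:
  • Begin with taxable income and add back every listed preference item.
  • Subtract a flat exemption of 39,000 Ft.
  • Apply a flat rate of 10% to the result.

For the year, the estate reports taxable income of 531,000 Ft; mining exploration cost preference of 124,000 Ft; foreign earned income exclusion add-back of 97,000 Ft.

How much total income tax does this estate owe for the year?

86,320 Ft

Parallel minimum levy:
  Adjusted income: 531,000 Ft + 124,000 Ft + 97,000 Ft = 752,000 Ft
  Less exemption 39,000 Ft → base 713,000 Ft
  713,000 Ft × 10% = 71,300 Ft

Regular tax:
  264,000 Ft × 9% = 23,760 Ft
  176,000 Ft × 19% = 33,440 Ft
  91,000 Ft × 32% = 29,120 Ft
  → 86,320 Ft

86,320 Ft > 71,300 Ft, so the regular tax governs.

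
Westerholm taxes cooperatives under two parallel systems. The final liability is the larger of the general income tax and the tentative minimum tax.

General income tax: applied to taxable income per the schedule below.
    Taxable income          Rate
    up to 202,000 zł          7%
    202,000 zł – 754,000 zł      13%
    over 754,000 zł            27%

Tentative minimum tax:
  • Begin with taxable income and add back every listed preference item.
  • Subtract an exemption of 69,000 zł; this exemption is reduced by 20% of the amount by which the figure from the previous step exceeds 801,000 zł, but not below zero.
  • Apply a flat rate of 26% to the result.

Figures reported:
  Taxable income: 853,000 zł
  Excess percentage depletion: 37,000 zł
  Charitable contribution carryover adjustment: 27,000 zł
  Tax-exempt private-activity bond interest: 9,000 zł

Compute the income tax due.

229,320 zł

General income tax:
  202,000 zł × 7% = 14,140 zł
  552,000 zł × 13% = 71,760 zł
  99,000 zł × 27% = 26,730 zł
  → 112,630 zł

Tentative minimum tax:
  Adjusted income: 853,000 zł + 37,000 zł + 27,000 zł + 9,000 zł = 926,000 zł
  Exemption: 69,000 zł − 20% × (926,000 zł − 801,000 zł) = 69,000 zł − 25,000 zł = 44,000 zł
  Base: 926,000 zł − 44,000 zł = 882,000 zł
  882,000 zł × 26% = 229,320 zł

229,320 zł > 112,630 zł, so the tentative minimum tax is the binding amount.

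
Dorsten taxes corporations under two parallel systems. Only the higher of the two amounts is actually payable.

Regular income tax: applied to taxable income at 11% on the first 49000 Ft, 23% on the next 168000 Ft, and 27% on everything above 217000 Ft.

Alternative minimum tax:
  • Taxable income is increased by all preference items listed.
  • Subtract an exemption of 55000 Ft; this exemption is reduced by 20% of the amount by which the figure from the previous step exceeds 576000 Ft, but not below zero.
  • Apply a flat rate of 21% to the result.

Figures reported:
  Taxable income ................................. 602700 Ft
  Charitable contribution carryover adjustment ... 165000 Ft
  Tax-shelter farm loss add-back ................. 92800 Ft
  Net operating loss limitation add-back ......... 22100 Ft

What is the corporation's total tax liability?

Regular income tax:
  49000 Ft × 11% = 5390 Ft
  168000 Ft × 23% = 38640 Ft
  385700 Ft × 27% = 104139 Ft
  → 148169 Ft

Alternative minimum tax:
  Adjusted income: 602700 Ft + 165000 Ft + 92800 Ft + 22100 Ft = 882600 Ft
  Exemption: 20% × (882600 Ft − 576000 Ft) = 61320 Ft ≥ 55000 Ft, so the exemption is fully phased out
  Base: 882600 Ft − 0 Ft = 882600 Ft
  882600 Ft × 21% = 185346 Ft

185346 Ft > 148169 Ft, so the alternative minimum tax is the binding amount.

185346 Ft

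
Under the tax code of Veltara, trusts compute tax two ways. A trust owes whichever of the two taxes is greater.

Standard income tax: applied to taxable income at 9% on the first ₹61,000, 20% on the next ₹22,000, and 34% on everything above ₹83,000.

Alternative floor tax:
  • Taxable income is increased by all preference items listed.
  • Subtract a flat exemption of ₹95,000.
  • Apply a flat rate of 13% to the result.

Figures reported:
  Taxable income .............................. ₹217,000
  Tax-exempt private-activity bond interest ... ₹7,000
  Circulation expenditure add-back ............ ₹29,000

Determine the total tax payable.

₹55,450

Alternative floor tax:
  Adjusted income: ₹217,000 + ₹7,000 + ₹29,000 = ₹253,000
  Less exemption ₹95,000 → base ₹158,000
  ₹158,000 × 13% = ₹20,540

Standard income tax:
  ₹61,000 × 9% = ₹5,490
  ₹22,000 × 20% = ₹4,400
  ₹134,000 × 34% = ₹45,560
  → ₹55,450

₹55,450 > ₹20,540, so the standard income tax governs.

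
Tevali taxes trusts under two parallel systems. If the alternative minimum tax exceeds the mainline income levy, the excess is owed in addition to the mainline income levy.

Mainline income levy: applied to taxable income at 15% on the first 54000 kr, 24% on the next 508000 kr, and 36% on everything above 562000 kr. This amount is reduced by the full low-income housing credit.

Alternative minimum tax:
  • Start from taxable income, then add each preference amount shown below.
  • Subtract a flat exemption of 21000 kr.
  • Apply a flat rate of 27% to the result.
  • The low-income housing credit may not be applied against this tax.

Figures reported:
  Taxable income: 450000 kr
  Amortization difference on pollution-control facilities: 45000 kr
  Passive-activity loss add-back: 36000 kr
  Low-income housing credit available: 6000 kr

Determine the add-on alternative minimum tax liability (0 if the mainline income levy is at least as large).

40560 kr

Alternative minimum tax:
  Adjusted income: 450000 kr + 45000 kr + 36000 kr = 531000 kr
  Less exemption 21000 kr → base 510000 kr
  510000 kr × 27% = 137700 kr

Mainline income levy:
  54000 kr × 15% = 8100 kr
  396000 kr × 24% = 95040 kr
  → 103140 kr
  Less low-income housing credit 6000 kr → 97140 kr

Excess of alternative minimum tax over mainline income levy: 137700 kr − 97140 kr = 40560 kr.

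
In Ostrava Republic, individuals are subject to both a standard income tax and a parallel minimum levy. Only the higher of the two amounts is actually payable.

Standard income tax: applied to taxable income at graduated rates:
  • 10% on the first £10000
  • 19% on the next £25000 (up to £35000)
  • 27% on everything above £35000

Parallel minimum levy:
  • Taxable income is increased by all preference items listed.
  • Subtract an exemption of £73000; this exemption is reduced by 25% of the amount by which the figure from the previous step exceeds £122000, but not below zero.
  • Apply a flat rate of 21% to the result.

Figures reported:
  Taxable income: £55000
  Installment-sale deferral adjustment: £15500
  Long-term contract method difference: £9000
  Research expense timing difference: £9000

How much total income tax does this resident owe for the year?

Parallel minimum levy:
  Adjusted income: £55000 + £15500 + £9000 + £9000 = £88500
  Exemption: £88500 ≤ £122000, so full £73000 applies
  Base: £88500 − £73000 = £15500
  £15500 × 21% = £3255

Standard income tax:
  £10000 × 10% = £1000
  £25000 × 19% = £4750
  £20000 × 27% = £5400
  → £11150

£11150 > £3255, so the standard income tax governs.

£11150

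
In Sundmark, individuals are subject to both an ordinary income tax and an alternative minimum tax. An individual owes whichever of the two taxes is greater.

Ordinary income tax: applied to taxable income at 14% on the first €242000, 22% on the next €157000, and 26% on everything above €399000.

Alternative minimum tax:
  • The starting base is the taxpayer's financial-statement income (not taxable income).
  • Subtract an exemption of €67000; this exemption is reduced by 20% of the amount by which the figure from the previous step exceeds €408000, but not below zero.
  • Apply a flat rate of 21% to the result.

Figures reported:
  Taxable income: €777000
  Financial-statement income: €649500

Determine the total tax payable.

€166700

Alternative minimum tax:
  Base (financial-statement income): €649500
  Exemption: €67000 − 20% × (€649500 − €408000) = €67000 − €48300 = €18700
  Base: €649500 − €18700 = €630800
  €630800 × 21% = €132468

Ordinary income tax:
  €242000 × 14% = €33880
  €157000 × 22% = €34540
  €378000 × 26% = €98280
  → €166700

€166700 > €132468, so the ordinary income tax governs.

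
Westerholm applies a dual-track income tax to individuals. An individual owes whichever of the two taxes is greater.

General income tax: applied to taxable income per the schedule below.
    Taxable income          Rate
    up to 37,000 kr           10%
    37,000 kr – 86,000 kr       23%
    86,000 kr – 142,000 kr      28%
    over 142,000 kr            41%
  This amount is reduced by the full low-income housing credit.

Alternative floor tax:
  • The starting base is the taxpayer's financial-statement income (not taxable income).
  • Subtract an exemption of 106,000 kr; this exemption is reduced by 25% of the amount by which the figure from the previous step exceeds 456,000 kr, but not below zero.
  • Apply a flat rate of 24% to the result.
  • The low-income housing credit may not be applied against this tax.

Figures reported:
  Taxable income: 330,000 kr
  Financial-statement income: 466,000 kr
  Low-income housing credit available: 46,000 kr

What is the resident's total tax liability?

General income tax:
  37,000 kr × 10% = 3,700 kr
  49,000 kr × 23% = 11,270 kr
  56,000 kr × 28% = 15,680 kr
  188,000 kr × 41% = 77,080 kr
  → 107,730 kr
  Less low-income housing credit 46,000 kr → 61,730 kr

Alternative floor tax:
  Base (financial-statement income): 466,000 kr
  Exemption: 106,000 kr − 25% × (466,000 kr − 456,000 kr) = 106,000 kr − 2,500 kr = 103,500 kr
  Base: 466,000 kr − 103,500 kr = 362,500 kr
  362,500 kr × 24% = 87,000 kr

87,000 kr > 61,730 kr, so the alternative floor tax is the binding amount.

87,000 kr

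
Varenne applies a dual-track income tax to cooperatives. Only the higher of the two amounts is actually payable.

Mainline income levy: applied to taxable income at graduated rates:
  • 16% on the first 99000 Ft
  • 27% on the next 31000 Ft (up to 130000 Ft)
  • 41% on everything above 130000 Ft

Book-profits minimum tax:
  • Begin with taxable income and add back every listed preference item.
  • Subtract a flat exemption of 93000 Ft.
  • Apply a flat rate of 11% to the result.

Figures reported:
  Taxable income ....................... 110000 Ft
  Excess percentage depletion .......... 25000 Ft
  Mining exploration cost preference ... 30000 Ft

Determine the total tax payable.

18810 Ft

Mainline income levy:
  99000 Ft × 16% = 15840 Ft
  11000 Ft × 27% = 2970 Ft
  → 18810 Ft

Book-profits minimum tax:
  Adjusted income: 110000 Ft + 25000 Ft + 30000 Ft = 165000 Ft
  Less exemption 93000 Ft → base 72000 Ft
  72000 Ft × 11% = 7920 Ft

18810 Ft > 7920 Ft, so the mainline income levy governs.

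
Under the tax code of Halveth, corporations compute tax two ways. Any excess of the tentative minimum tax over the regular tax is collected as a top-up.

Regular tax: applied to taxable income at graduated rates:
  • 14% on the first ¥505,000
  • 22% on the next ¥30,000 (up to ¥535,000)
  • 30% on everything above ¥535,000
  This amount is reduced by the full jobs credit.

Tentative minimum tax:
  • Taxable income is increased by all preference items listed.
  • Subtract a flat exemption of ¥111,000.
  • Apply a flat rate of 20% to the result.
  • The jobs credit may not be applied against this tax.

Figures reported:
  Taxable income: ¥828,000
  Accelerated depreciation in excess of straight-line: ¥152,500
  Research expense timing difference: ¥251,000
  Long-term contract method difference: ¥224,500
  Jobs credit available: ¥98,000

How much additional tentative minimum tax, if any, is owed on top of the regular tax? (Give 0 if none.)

¥201,800

Tentative minimum tax:
  Adjusted income: ¥828,000 + ¥152,500 + ¥251,000 + ¥224,500 = ¥1,456,000
  Less exemption ¥111,000 → base ¥1,345,000
  ¥1,345,000 × 20% = ¥269,000

Regular tax:
  ¥505,000 × 14% = ¥70,700
  ¥30,000 × 22% = ¥6,600
  ¥293,000 × 30% = ¥87,900
  → ¥165,200
  Less jobs credit ¥98,000 → ¥67,200

Excess of tentative minimum tax over regular tax: ¥269,000 − ¥67,200 = ¥201,800.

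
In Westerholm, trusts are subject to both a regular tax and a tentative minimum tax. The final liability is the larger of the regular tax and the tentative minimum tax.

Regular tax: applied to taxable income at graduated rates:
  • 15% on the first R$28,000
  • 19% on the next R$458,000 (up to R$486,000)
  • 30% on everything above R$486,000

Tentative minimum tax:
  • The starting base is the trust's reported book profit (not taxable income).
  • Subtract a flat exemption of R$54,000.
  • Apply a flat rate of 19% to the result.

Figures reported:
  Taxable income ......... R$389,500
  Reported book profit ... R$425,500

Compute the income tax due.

R$72,885

Regular tax:
  R$28,000 × 15% = R$4,200
  R$361,500 × 19% = R$68,685
  → R$72,885

Tentative minimum tax:
  Base (reported book profit): R$425,500
  Less exemption R$54,000 → base R$371,500
  R$371,500 × 19% = R$70,585

R$72,885 > R$70,585, so the regular tax governs.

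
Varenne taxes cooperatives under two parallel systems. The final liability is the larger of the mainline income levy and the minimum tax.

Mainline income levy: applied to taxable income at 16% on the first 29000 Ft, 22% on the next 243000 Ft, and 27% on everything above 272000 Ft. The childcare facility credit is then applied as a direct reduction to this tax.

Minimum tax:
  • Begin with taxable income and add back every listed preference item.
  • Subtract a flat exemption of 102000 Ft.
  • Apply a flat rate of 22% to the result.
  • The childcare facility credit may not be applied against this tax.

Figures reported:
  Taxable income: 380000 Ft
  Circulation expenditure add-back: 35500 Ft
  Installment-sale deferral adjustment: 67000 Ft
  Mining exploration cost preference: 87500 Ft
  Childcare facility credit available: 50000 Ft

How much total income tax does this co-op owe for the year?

Minimum tax:
  Adjusted income: 380000 Ft + 35500 Ft + 67000 Ft + 87500 Ft = 570000 Ft
  Less exemption 102000 Ft → base 468000 Ft
  468000 Ft × 22% = 102960 Ft

Mainline income levy:
  29000 Ft × 16% = 4640 Ft
  243000 Ft × 22% = 53460 Ft
  108000 Ft × 27% = 29160 Ft
  → 87260 Ft
  Less childcare facility credit 50000 Ft → 37260 Ft

102960 Ft > 37260 Ft, so the minimum tax is the binding amount.

102960 Ft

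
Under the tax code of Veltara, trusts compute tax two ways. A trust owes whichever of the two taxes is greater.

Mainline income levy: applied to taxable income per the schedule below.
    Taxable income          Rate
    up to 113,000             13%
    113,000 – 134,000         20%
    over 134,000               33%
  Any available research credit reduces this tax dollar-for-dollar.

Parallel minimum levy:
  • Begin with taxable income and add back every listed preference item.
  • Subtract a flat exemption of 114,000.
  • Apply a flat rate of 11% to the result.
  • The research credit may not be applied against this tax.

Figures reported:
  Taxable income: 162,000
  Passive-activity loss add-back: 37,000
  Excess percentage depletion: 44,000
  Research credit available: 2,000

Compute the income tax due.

Parallel minimum levy:
  Adjusted income: 162,000 + 37,000 + 44,000 = 243,000
  Less exemption 114,000 → base 129,000
  129,000 × 11% = 14,190

Mainline income levy:
  113,000 × 13% = 14,690
  21,000 × 20% = 4,200
  28,000 × 33% = 9,240
  → 28,130
  Less research credit 2,000 → 26,130

26,130 > 14,190, so the mainline income levy governs.

26,130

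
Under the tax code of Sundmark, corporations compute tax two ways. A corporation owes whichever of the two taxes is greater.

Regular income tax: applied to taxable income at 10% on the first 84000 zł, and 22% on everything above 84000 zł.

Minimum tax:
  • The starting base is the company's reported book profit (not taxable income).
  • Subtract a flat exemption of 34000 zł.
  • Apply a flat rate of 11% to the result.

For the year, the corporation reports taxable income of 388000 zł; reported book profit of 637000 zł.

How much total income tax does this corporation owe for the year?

Regular income tax:
  84000 zł × 10% = 8400 zł
  304000 zł × 22% = 66880 zł
  → 75280 zł

Minimum tax:
  Base (reported book profit): 637000 zł
  Less exemption 34000 zł → base 603000 zł
  603000 zł × 11% = 66330 zł

75280 zł > 66330 zł, so the regular income tax governs.

75280 zł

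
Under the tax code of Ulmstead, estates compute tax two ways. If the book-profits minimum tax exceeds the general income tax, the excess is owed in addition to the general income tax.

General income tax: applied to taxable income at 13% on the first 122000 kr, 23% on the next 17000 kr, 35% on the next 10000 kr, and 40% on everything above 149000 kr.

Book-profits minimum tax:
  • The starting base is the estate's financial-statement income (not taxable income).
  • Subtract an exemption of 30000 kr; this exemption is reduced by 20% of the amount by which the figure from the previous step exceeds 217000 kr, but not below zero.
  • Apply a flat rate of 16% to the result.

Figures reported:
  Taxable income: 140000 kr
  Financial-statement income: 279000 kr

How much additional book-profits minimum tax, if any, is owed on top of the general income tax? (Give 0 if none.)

21704 kr

General income tax:
  122000 kr × 13% = 15860 kr
  17000 kr × 23% = 3910 kr
  1000 kr × 35% = 350 kr
  → 20120 kr

Book-profits minimum tax:
  Base (financial-statement income): 279000 kr
  Exemption: 30000 kr − 20% × (279000 kr − 217000 kr) = 30000 kr − 12400 kr = 17600 kr
  Base: 279000 kr − 17600 kr = 261400 kr
  261400 kr × 16% = 41824 kr

Excess of book-profits minimum tax over general income tax: 41824 kr − 20120 kr = 21704 kr.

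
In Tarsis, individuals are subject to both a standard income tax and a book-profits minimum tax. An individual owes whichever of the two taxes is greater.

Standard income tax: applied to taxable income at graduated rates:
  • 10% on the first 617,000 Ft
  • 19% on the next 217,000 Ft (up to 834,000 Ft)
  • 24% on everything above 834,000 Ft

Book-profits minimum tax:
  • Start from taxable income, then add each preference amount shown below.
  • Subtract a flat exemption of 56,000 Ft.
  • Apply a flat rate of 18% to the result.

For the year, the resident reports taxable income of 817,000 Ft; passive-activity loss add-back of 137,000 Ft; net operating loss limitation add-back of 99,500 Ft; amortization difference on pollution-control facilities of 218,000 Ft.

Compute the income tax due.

218,790 Ft

Standard income tax:
  617,000 Ft × 10% = 61,700 Ft
  200,000 Ft × 19% = 38,000 Ft
  → 99,700 Ft

Book-profits minimum tax:
  Adjusted income: 817,000 Ft + 137,000 Ft + 99,500 Ft + 218,000 Ft = 1,271,500 Ft
  Less exemption 56,000 Ft → base 1,215,500 Ft
  1,215,500 Ft × 18% = 218,790 Ft

218,790 Ft > 99,700 Ft, so the book-profits minimum tax is the binding amount.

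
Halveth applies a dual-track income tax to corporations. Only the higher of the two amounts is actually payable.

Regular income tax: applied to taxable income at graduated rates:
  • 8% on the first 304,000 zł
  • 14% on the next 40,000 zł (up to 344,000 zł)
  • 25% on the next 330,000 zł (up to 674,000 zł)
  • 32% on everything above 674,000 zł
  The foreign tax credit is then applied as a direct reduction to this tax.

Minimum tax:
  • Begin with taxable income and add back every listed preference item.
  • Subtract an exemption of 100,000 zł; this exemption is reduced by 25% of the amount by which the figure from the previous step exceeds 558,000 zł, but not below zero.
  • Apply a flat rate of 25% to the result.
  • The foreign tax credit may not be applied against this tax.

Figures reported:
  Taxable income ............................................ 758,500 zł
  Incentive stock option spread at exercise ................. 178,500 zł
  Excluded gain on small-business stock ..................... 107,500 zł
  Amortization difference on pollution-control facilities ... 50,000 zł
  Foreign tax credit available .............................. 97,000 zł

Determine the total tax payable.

273,625 zł

Regular income tax:
  304,000 zł × 8% = 24,320 zł
  40,000 zł × 14% = 5,600 zł
  330,000 zł × 25% = 82,500 zł
  84,500 zł × 32% = 27,040 zł
  → 139,460 zł
  Less foreign tax credit 97,000 zł → 42,460 zł

Minimum tax:
  Adjusted income: 758,500 zł + 178,500 zł + 107,500 zł + 50,000 zł = 1,094,500 zł
  Exemption: 25% × (1,094,500 zł − 558,000 zł) = 134,125 zł ≥ 100,000 zł, so the exemption is fully phased out
  Base: 1,094,500 zł − 0 zł = 1,094,500 zł
  1,094,500 zł × 25% = 273,625 zł

273,625 zł > 42,460 zł, so the minimum tax is the binding amount.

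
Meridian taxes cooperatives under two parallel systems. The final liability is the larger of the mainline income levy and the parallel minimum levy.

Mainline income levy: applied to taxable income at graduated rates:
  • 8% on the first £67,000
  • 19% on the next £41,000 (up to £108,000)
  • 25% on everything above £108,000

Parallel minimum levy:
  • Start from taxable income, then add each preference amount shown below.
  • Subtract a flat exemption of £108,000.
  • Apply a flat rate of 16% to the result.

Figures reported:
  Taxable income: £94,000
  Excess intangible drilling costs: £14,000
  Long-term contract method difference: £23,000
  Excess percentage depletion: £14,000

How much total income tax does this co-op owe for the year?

Mainline income levy:
  £67,000 × 8% = £5,360
  £27,000 × 19% = £5,130
  → £10,490

Parallel minimum levy:
  Adjusted income: £94,000 + £14,000 + £23,000 + £14,000 = £145,000
  Less exemption £108,000 → base £37,000
  £37,000 × 16% = £5,920

£10,490 > £5,920, so the mainline income levy governs.

£10,490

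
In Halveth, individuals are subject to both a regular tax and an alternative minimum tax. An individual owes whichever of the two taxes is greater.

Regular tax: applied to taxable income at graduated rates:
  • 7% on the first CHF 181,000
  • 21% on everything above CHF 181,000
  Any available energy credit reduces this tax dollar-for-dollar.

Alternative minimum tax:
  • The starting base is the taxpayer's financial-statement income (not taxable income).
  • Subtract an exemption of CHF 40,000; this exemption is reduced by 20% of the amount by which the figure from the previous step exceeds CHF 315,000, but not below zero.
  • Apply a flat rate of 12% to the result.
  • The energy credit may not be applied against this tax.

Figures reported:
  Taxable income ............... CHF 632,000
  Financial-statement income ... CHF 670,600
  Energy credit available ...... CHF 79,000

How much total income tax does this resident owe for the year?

CHF 80,472

Regular tax:
  CHF 181,000 × 7% = CHF 12,670
  CHF 451,000 × 21% = CHF 94,710
  → CHF 107,380
  Less energy credit CHF 79,000 → CHF 28,380

Alternative minimum tax:
  Base (financial-statement income): CHF 670,600
  Exemption: 20% × (CHF 670,600 − CHF 315,000) = CHF 71,120 ≥ CHF 40,000, so the exemption is fully phased out
  Base: CHF 670,600 − CHF 0 = CHF 670,600
  CHF 670,600 × 12% = CHF 80,472

CHF 80,472 > CHF 28,380, so the alternative minimum tax is the binding amount.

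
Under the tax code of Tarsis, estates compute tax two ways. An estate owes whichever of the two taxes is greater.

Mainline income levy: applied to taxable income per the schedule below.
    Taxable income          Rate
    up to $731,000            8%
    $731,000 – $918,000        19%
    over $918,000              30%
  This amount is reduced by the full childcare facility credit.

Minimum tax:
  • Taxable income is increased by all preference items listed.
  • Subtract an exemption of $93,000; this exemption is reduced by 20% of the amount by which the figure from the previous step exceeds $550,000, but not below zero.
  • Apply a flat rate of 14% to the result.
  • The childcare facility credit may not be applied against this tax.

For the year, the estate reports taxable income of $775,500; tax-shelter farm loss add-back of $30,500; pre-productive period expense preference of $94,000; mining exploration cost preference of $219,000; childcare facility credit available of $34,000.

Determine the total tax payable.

Mainline income levy:
  $731,000 × 8% = $58,480
  $44,500 × 19% = $8,455
  → $66,935
  Less childcare facility credit $34,000 → $32,935

Minimum tax:
  Adjusted income: $775,500 + $30,500 + $94,000 + $219,000 = $1,119,000
  Exemption: 20% × ($1,119,000 − $550,000) = $113,800 ≥ $93,000, so the exemption is fully phased out
  Base: $1,119,000 − $0 = $1,119,000
  $1,119,000 × 14% = $156,660

$156,660 > $32,935, so the minimum tax is the binding amount.

$156,660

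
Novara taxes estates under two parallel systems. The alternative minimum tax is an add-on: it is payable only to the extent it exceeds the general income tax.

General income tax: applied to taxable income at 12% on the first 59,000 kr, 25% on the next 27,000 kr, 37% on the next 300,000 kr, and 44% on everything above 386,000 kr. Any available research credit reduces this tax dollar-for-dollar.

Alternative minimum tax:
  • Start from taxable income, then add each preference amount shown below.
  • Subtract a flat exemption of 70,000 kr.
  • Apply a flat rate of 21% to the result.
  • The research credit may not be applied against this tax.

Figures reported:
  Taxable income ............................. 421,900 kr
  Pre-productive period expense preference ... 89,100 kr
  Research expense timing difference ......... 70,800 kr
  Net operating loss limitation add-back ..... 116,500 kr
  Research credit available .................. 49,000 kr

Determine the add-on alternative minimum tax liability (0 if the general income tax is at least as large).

Alternative minimum tax:
  Adjusted income: 421,900 kr + 89,100 kr + 70,800 kr + 116,500 kr = 698,300 kr
  Less exemption 70,000 kr → base 628,300 kr
  628,300 kr × 21% = 131,943 kr

General income tax:
  59,000 kr × 12% = 7,080 kr
  27,000 kr × 25% = 6,750 kr
  300,000 kr × 37% = 111,000 kr
  35,900 kr × 44% = 15,796 kr
  → 140,626 kr
  Less research credit 49,000 kr → 91,626 kr

Excess of alternative minimum tax over general income tax: 131,943 kr − 91,626 kr = 40,317 kr.

40,317 kr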